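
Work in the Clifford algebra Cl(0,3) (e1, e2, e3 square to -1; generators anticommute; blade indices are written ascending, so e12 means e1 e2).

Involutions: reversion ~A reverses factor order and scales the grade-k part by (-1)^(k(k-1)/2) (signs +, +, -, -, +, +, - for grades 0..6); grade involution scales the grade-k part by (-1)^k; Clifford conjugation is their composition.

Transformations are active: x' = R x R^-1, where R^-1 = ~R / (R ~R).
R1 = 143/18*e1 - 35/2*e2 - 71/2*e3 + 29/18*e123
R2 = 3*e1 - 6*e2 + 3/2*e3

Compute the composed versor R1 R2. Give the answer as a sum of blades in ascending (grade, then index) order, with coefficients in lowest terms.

Distribute over the terms of R2 (each basis-blade product reordered to ascending indices, repeated generators contracted through their squares):
R1 (3*e1) = -143/6 + 105/2*e12 + 213/2*e13 - 29/6*e23
R1 (-6*e2) = -105 - 143/3*e12 - 29/3*e13 - 213*e23
R1 (3/2*e3) = 213/4 - 29/12*e12 + 143/12*e13 - 105/4*e23
Summing the partial products and collecting blades:
Answer: -907/12 + 29/12*e12 + 435/4*e13 - 2929/12*e23


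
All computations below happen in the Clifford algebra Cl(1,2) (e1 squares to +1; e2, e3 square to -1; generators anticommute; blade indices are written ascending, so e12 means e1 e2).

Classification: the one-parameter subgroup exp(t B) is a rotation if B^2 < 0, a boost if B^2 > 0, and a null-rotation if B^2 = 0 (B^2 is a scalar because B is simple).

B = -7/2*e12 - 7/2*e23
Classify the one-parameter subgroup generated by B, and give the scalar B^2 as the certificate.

B^2 term by term: the squares give (-7/2)^2*(e12)^2 + (-7/2)^2*(e23)^2 = 49/4*(+1) + 49/4*(-1) = 0 (each basis 2-blade squares to minus the product of its generators' squares); cross terms between blades sharing an index anticommute and cancel. So B^2 = 0.
Answer: null-rotation, certificate B^2 = 0. Check the certificate: B^2 = 0, and that sign is decisive whatever form B takes.


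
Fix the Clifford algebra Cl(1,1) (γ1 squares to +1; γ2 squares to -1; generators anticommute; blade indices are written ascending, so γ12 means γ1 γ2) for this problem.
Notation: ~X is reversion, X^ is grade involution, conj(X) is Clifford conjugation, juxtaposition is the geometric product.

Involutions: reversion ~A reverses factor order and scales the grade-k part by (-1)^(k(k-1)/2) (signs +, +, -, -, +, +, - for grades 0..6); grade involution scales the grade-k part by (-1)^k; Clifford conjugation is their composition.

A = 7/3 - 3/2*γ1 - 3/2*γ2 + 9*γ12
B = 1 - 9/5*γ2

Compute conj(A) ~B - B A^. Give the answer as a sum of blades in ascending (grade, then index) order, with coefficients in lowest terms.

first term: 151/30 - 147/10*γ1 - 27/10*γ2 - 117/10*γ12
second term: 151/30 - 147/10*γ1 - 27/10*γ2 + 117/10*γ12
Answer: -117/5*γ12


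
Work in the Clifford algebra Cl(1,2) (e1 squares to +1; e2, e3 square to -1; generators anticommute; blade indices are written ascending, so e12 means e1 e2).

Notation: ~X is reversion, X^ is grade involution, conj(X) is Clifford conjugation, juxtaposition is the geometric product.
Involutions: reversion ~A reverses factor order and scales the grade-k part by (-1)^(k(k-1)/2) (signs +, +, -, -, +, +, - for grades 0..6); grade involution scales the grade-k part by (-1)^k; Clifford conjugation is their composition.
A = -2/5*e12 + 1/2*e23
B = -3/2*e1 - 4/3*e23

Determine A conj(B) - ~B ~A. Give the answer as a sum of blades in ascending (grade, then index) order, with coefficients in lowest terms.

first term: -2/3 + 3/5*e2 + 8/15*e13 + 3/4*e123
second term: 2/3 - 3/5*e2 + 8/15*e13 + 3/4*e123
Answer: -4/3 + 6/5*e2


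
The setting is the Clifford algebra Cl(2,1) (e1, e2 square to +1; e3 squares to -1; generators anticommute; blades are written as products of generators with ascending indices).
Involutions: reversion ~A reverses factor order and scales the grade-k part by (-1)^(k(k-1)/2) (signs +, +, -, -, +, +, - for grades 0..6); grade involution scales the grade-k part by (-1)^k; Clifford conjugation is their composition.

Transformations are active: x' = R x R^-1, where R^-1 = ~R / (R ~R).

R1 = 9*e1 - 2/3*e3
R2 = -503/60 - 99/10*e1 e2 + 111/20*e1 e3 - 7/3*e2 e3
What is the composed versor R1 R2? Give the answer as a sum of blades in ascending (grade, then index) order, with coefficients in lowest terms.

Distribute over the terms of R1 (each basis-blade product reordered to ascending indices, repeated generators contracted through their squares):
(9*e1) R2 = -1509/20*e1 - 891/10*e2 + 999/20*e3 - 21*e1 e2 e3
(-2/3*e3) R2 = -37/10*e1 + 14/9*e2 + 503/90*e3 + 33/5*e1 e2 e3
Summing the partial products and collecting blades:
Answer: -1583/20*e1 - 7879/90*e2 + 9997/180*e3 - 72/5*e1 e2 e3


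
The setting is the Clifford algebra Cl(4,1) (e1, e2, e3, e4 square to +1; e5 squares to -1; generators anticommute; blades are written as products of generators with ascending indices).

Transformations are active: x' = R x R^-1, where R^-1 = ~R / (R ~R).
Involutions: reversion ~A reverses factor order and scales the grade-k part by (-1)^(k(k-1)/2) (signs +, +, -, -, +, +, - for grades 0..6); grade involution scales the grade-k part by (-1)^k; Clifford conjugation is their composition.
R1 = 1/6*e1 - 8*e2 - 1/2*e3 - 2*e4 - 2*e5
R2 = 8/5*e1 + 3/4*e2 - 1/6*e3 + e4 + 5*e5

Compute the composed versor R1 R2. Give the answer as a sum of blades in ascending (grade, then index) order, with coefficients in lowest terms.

Distribute over the terms of R1 (each basis-blade product reordered to ascending indices, repeated generators contracted through their squares):
(1/6*e1) R2 = 4/15 + 1/8*e1 e2 - 1/36*e1 e3 + 1/6*e1 e4 + 5/6*e1 e5
(-8*e2) R2 = -6 + 64/5*e1 e2 + 4/3*e2 e3 - 8*e2 e4 - 40*e2 e5
(-1/2*e3) R2 = 1/12 + 4/5*e1 e3 + 3/8*e2 e3 - 1/2*e3 e4 - 5/2*e3 e5
(-2*e4) R2 = -2 + 16/5*e1 e4 + 3/2*e2 e4 - 1/3*e3 e4 - 10*e4 e5
(-2*e5) R2 = 10 + 16/5*e1 e5 + 3/2*e2 e5 - 1/3*e3 e5 + 2*e4 e5
Summing the partial products and collecting blades:
Answer: 47/20 + 517/40*e1 e2 + 139/180*e1 e3 + 101/30*e1 e4 + 121/30*e1 e5 + 41/24*e2 e3 - 13/2*e2 e4 - 77/2*e2 e5 - 5/6*e3 e4 - 17/6*e3 e5 - 8*e4 e5


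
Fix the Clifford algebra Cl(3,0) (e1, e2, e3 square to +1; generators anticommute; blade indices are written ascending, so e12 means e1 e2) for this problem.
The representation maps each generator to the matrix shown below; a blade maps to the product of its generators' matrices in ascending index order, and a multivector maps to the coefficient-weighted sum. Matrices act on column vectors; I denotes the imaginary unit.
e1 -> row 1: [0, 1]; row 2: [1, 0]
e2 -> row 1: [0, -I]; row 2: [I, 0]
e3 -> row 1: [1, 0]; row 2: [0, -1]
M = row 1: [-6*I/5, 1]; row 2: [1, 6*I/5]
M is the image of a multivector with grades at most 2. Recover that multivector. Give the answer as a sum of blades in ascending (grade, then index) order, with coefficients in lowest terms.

Method: 1, rho(e1), rho(e2), rho(e3) form a trace-orthogonal basis of the 2x2 complex matrices (tr(X Y) = 2 if X = Y, else 0), so M = m0*1 + m1*rho(e1) + m2*rho(e2) + m3*rho(e3) with m0 = tr(M)/2 = 0, m1 = tr(M rho(e1))/2 = 1, m2 = tr(M rho(e2))/2 = 0, m3 = tr(M rho(e3))/2 = -6*I/5.
Multiplying table entries, the bivector images are rho(e12) = I*rho(e3), rho(e13) = -I*rho(e2), rho(e23) = I*rho(e1); with real blade coefficients the real parts of m0..m3 are the coefficients of 1, e1, e2, e3 and the imaginary parts give the bivectors (e23: Im m1, e13: -Im m2, e12: Im m3).
Answer: e1 - 6/5*e12


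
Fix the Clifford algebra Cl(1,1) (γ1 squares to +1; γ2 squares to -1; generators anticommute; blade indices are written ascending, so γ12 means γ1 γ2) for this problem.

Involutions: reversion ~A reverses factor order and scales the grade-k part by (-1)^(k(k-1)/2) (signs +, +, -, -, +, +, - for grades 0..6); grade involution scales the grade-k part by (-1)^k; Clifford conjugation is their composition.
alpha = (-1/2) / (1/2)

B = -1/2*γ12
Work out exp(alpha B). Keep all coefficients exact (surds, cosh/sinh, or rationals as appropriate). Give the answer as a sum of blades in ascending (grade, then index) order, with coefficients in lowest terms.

B^2 = (-1/2)^2*(γ12)^2 = 1/4*(+1) = 1/4 (a basis 2-blade squares to minus the product of its generators' squares).
B^2 = 1/4 — B^2 > 0, so the exponential closes hyperbolically: l = 1/2, alpha*l = -1/2, so exp(alpha B) = cosh(-1/2) + (sinh(-1/2)/(1/2))*B = cosh(1/2) + (-2*sinh(1/2))*B.
Answer: cosh(1/2) + sinh(1/2)*γ12


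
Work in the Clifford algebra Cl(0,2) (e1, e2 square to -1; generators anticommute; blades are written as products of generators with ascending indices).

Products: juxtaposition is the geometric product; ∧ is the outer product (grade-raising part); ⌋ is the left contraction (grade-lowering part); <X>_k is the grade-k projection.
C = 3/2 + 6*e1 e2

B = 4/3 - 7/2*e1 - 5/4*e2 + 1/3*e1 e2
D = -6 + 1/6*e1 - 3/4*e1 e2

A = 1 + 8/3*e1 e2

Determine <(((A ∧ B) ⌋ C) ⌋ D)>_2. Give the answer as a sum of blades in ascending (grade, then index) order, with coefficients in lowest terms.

step 1: 4/3 - 7/2*e1 - 5/4*e2 + 35/9*e1 e2
step 2: -64/3 - 15/2*e1 + 21*e2 + 8*e1 e2
step 3: 541/4 - 695/36*e1 - 45/8*e2 + 16*e1 e2
step 4: 16*e1 e2
Answer: 16*e1 e2


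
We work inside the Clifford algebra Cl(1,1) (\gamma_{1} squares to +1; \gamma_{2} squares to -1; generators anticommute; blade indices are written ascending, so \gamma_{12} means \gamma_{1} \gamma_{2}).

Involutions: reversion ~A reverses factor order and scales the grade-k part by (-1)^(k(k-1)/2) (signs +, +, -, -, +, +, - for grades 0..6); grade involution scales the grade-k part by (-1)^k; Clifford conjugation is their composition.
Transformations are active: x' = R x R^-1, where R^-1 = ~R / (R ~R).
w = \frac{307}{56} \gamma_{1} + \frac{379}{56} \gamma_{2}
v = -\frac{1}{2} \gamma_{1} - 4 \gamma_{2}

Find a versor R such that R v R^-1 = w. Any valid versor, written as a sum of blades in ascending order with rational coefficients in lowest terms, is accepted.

Construction: equal norms (both -\frac{63}{4}) license R = v + w = \frac{279}{56} \gamma_{1} + \frac{155}{56} \gamma_{2} — nothing changes along that direction, while (v - w)/2 changes sign, so v maps onto w.
Answer: \frac{279}{56} \gamma_{1} + \frac{155}{56} \gamma_{2}


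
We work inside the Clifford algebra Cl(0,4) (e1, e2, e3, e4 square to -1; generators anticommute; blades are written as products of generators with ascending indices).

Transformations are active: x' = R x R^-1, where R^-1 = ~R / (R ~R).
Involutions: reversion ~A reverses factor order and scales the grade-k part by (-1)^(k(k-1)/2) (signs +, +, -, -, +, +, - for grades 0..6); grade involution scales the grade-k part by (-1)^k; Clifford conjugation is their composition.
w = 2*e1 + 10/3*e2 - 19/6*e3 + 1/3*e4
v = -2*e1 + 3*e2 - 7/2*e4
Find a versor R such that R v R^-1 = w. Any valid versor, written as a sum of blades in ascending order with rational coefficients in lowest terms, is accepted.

Sketch: the shared square -101/4 makes R = v + w = 19/3*e2 - 19/6*e3 - 19/6*e4 the natural versor; its sandwich fixes that direction, negates (v - w)/2, and sends v to w.
Answer: 19/3*e2 - 19/6*e3 - 19/6*e4


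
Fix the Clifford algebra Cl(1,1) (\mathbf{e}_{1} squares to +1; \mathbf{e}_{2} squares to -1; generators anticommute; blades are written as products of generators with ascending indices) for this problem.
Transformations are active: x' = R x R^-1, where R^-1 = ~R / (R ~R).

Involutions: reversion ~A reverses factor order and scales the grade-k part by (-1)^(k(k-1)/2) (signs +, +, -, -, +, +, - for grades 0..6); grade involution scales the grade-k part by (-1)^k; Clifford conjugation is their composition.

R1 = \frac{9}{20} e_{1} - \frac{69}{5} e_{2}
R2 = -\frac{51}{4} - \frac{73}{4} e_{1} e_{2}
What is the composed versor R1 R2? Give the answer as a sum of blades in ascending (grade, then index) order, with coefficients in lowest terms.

Distribute over the terms of R1 (each basis-blade product reordered to ascending indices, repeated generators contracted through their squares):
(\frac{9}{20} e_{1}) R2 = -\frac{459}{80} e_{1} - \frac{657}{80} e_{2}
(-\frac{69}{5} e_{2}) R2 = \frac{5037}{20} e_{1} + \frac{3519}{20} e_{2}
Summing the partial products and collecting blades:
Answer: \frac{19689}{80} e_{1} + \frac{13419}{80} e_{2}


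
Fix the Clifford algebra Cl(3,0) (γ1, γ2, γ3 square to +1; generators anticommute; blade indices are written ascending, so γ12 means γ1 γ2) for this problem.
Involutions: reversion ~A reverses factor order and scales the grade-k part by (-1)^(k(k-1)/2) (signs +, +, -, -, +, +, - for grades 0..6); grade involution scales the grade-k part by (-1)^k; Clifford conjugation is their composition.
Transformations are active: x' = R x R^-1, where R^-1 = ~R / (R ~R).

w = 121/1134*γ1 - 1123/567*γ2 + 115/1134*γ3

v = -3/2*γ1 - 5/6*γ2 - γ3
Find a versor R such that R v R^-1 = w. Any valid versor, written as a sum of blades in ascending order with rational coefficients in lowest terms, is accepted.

Reasoning: v^2 = w^2 = 71/18 since conjugation preserves the quadratic form; R = v + w = -790/567*γ1 - 3191/1134*γ2 - 1019/1134*γ3 is then valid when invertible, keeping its own part and reversing (v - w)/2.
Answer: -790/567*γ1 - 3191/1134*γ2 - 1019/1134*γ3


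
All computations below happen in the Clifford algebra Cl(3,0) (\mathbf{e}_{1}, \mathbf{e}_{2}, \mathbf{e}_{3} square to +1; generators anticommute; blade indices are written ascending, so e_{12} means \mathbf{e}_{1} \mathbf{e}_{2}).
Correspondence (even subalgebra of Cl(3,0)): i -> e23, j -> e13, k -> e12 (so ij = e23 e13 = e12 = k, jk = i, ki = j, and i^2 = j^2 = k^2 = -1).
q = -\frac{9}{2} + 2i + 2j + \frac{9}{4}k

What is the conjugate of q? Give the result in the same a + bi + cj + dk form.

In blades: q = -\frac{9}{2} + \frac{9}{4} e_{12} + 2 e_{13} + 2 e_{23}.
Quaternion conjugation is reversion on the even subalgebra: the scalar is fixed and every grade-2 blade flips sign, giving -\frac{9}{2} - \frac{9}{4} e_{12} - 2 e_{13} - 2 e_{23}; translating back:
Answer: -\frac{9}{2} - 2i - 2j - \frac{9}{4}k


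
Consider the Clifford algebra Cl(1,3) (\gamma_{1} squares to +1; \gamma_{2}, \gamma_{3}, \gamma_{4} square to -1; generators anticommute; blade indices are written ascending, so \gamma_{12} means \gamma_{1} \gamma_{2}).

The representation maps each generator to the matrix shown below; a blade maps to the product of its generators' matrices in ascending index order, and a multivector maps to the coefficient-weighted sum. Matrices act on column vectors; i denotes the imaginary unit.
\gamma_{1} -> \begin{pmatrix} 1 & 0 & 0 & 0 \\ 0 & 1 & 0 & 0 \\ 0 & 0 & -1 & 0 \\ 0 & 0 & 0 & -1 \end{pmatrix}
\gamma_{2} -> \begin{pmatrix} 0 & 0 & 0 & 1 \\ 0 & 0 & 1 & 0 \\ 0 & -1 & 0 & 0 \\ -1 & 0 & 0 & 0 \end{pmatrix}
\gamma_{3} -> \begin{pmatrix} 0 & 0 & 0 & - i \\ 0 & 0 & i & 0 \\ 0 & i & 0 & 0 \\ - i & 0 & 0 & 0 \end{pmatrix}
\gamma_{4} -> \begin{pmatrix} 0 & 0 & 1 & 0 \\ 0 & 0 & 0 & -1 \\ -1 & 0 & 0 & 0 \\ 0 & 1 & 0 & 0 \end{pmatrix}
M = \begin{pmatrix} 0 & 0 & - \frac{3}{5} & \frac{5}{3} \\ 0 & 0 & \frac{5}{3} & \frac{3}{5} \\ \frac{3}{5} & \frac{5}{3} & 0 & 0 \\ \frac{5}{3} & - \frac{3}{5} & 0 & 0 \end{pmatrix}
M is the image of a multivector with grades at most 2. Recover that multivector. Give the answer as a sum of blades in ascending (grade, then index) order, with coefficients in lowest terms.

Method: the blade images are trace-orthogonal — tr(rho(e_A) rho(e_B)^-1) = 4 if A = B and 0 otherwise — and rho(e_A)^-1 = (e_A)^2 * rho(e_A) with (e_A)^2 = +1 or -1, so the coefficient of e_A in the preimage is (e_A)^2 * tr(M rho(e_A))/4.
Nonzero projections over blades of grade <= 2: \gamma_{4}: (\gamma_{4})^2 = -1, tr(M rho(\gamma_{4})) = \frac{12}{5}, coefficient -\frac{3}{5}; \gamma_{12}: (\gamma_{12})^2 = +1, tr(M rho(\gamma_{12})) = \frac{20}{3}, coefficient \frac{5}{3}. Every other blade of grade <= 2 projects to 0.
Answer: -\frac{3}{5} \gamma_{4} + \frac{5}{3} \gamma_{12}


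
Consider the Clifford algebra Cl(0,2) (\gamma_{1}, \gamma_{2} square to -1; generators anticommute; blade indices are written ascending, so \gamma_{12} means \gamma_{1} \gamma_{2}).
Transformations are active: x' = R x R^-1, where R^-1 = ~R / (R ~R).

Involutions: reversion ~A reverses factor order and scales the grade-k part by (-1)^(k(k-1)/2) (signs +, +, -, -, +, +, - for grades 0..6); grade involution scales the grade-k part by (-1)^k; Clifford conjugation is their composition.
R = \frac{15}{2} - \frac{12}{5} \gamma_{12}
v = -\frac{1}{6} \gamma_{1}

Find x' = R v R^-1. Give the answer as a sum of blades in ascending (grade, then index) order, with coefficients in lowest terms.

~R = \frac{15}{2} + \frac{12}{5} \gamma_{12}, and R ~R = \frac{6201}{100}, so R^-1 = ~R / (\frac{6201}{100}).
R v = -\frac{5}{4} \gamma_{1} + \frac{2}{5} \gamma_{2}
Answer: -\frac{187}{1378} \gamma_{1} + \frac{200}{2067} \gamma_{2}


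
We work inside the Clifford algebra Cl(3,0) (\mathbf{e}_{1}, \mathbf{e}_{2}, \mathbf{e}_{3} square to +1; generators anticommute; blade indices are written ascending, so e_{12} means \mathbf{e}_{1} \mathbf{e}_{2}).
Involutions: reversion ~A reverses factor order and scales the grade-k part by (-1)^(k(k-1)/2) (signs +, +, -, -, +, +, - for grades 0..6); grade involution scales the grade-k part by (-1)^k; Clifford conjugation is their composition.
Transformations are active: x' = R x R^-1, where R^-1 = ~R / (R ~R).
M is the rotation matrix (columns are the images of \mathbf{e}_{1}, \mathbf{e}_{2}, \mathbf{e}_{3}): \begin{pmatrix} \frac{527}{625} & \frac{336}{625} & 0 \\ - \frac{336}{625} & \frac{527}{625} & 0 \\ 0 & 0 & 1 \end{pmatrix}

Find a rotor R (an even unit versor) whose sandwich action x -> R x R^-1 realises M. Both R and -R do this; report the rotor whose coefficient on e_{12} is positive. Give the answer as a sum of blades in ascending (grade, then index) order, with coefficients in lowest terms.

Method: write R = a + b12*e_{12} + b13*e_{13} + b23*e_{23} with a^2 + b12^2 + b13^2 + b23^2 = 1 (so R^-1 = ~R). Expanding the columns R e_j ~R gives tr M = 4a^2 - 1 and, from the antisymmetric part, M21 - M12 = -4a*b12, M13 - M31 = 4a*b13, M32 - M23 = -4a*b23.
Here tr M = \frac{1679}{625}, so a^2 = (1 + tr M)/4 = \frac{576}{625} and a = ±\frac{24}{25}. Taking a = \frac{24}{25}: M21 - M12 = -\frac{672}{625}, M13 - M31 = 0, M32 - M23 = 0, giving b12 = \frac{7}{25}, b13 = 0, b23 = 0, i.e. R = \frac{24}{25} + \frac{7}{25} e_{12}.
Its e_{12} coefficient is already positive.
Answer: \frac{24}{25} + \frac{7}{25} e_{12}. Key observation: the double cover Spin(3) -> SO(3) sends R and -R to the same matrix (trace \frac{1679}{625} here), so the stated sign of the e_{12} coefficient is what selects one sheet.


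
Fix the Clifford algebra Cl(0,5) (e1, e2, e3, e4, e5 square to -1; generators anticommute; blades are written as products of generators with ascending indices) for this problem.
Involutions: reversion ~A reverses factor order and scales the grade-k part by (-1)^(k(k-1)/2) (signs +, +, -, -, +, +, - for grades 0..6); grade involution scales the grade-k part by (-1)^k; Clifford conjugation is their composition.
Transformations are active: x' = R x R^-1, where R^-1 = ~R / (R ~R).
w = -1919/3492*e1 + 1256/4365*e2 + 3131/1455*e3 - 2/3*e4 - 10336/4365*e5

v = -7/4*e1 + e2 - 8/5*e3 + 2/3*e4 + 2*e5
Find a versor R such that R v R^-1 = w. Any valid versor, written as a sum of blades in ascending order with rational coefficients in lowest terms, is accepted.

Equal squares first: v^2 = w^2 = -39841/3600. Then v + w = -4015/1746*e1 + 5621/4365*e2 + 803/1455*e3 - 1606/4365*e5 is a versor taking v to w, provided it is invertible.
Answer: -4015/1746*e1 + 5621/4365*e2 + 803/1455*e3 - 1606/4365*e5


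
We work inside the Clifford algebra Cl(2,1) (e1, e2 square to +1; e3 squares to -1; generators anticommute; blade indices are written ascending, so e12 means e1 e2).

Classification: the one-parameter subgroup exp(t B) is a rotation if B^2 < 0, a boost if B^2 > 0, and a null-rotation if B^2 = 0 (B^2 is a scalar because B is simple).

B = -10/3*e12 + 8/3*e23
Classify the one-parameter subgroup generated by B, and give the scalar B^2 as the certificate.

B^2 term by term: the squares give (-10/3)^2*(e12)^2 + (8/3)^2*(e23)^2 = 100/9*(-1) + 64/9*(+1) = -4 (each basis 2-blade squares to minus the product of its generators' squares); cross terms between blades sharing an index anticommute and cancel. So B^2 = -4.
Answer: rotation, certificate B^2 = -4. Check the certificate: B^2 = -4, and that sign is decisive whatever form B takes.


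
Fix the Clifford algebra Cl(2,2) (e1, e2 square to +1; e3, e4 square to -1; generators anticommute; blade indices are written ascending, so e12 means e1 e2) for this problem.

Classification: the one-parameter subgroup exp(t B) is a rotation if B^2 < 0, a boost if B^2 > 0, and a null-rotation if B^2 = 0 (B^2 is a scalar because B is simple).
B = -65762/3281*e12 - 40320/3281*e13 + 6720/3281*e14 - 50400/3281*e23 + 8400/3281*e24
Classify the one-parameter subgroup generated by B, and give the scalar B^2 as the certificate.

B^2 term by term: the squares give (-65762/3281)^2*(e12)^2 + (-40320/3281)^2*(e13)^2 + (6720/3281)^2*(e14)^2 + (-50400/3281)^2*(e23)^2 + (8400/3281)^2*(e24)^2 = 4324640644/10764961*(-1) + 1625702400/10764961*(+1) + 45158400/10764961*(+1) + 2540160000/10764961*(+1) + 70560000/10764961*(+1) = -4 (each basis 2-blade squares to minus the product of its generators' squares); cross terms between blades sharing an index anticommute and cancel; the commuting (index-disjoint) pairs give grade-4 terms 2*c*c'*(blade product), which cancel blade by blade — e1234: 677376000/10764961 - 677376000/10764961 = 0 — confirming B is simple. So B^2 = -4.
Answer: rotation, certificate B^2 = -4. Why this suffices: the scalar -4 survives any versor conjugation, so its sign alone determines the class however B is presented.


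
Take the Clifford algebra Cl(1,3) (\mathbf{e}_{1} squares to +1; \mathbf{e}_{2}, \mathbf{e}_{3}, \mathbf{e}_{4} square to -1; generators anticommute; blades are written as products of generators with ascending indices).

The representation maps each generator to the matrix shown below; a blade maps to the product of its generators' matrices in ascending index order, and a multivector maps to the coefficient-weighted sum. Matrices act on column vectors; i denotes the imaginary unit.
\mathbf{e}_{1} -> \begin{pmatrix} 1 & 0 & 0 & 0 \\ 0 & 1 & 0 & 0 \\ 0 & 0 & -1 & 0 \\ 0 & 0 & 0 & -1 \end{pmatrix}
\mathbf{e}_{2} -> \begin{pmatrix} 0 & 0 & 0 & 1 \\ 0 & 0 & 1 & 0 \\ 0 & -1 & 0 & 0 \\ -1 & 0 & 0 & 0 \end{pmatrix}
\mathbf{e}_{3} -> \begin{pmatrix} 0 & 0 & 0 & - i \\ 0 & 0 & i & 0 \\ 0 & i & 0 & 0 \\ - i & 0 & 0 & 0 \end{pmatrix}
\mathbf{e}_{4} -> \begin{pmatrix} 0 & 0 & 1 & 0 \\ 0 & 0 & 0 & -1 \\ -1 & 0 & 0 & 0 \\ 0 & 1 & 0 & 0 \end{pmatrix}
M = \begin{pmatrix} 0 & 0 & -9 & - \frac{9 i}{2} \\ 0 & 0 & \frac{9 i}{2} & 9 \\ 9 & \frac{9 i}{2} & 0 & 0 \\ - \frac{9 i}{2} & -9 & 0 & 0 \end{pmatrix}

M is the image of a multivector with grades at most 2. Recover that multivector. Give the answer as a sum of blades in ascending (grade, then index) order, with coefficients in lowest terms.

Method: the blade images are trace-orthogonal — tr(rho(e_A) rho(e_B)^-1) = 4 if A = B and 0 otherwise — and rho(e_A)^-1 = (e_A)^2 * rho(e_A) with (e_A)^2 = +1 or -1, so the coefficient of e_A in the preimage is (e_A)^2 * tr(M rho(e_A))/4.
Nonzero projections over blades of grade <= 2: e_{3}: (e_{3})^2 = -1, tr(M rho(e_{3})) = -18, coefficient \frac{9}{2}; e_{4}: (e_{4})^2 = -1, tr(M rho(e_{4})) = 36, coefficient -9. Every other blade of grade <= 2 projects to 0.
Answer: \frac{9}{2} e_{3} - 9 e_{4}


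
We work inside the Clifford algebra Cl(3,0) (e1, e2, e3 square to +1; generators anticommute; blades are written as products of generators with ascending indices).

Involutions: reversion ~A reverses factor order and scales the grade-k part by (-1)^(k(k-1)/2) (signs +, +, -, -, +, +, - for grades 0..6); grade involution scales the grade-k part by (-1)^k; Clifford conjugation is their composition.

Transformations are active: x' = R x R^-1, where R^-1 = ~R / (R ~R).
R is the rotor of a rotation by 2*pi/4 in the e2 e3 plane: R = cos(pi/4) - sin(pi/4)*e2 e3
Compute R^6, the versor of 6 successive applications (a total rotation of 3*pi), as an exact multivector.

Half-angle bookkeeping: 6 applications in e2 e3 add up to rotor phase 6*pi/4 = 3*pi/2, so R^6 = cos(3*pi/2) - sin(3*pi/2)*e2 e3.
cos(3*pi/2) = 0 and sin(3*pi/2) = -1, so R^6 = e2 e3. The net rotation is 1*pi (after discarding 1 full turn, each of which contributes a factor -1 to the rotor); the rotor keeps the half-angle phase exactly.
Answer: e2 e3


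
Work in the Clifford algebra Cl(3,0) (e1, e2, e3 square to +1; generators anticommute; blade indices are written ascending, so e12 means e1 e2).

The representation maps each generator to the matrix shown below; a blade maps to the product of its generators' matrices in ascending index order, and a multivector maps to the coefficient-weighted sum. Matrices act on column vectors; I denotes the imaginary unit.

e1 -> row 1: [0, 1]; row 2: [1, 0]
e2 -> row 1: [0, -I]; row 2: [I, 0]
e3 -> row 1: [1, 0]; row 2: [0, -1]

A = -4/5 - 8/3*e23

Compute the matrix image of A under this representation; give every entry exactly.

Bivector images (products of the table entries): rho(e23) = rho(e2)rho(e3) = row 1: [0, I]; row 2: [I, 0].
M = (-4/5)*1 + (-8/3)*rho(e23), summed entrywise (1 is the identity matrix):
Answer: row 1: [-4/5, -8*I/3]; row 2: [-8*I/3, -4/5]


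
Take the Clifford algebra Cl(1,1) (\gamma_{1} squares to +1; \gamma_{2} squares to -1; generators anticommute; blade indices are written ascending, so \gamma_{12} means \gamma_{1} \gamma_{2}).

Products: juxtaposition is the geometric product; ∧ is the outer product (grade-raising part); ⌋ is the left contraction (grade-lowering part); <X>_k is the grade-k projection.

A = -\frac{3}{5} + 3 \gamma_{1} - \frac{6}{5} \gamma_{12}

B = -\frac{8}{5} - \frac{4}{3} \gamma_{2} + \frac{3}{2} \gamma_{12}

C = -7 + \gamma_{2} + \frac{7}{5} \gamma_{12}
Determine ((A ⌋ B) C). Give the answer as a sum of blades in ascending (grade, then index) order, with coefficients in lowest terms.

step 1: -\frac{21}{25} + \frac{53}{10} \gamma_{2} - \frac{9}{10} \gamma_{12}
step 2: -\frac{17}{25} + \frac{208}{25} \gamma_{1} - \frac{1897}{50} \gamma_{2} + \frac{1281}{250} \gamma_{12}
Answer: -\frac{17}{25} + \frac{208}{25} \gamma_{1} - \frac{1897}{50} \gamma_{2} + \frac{1281}{250} \gamma_{12}


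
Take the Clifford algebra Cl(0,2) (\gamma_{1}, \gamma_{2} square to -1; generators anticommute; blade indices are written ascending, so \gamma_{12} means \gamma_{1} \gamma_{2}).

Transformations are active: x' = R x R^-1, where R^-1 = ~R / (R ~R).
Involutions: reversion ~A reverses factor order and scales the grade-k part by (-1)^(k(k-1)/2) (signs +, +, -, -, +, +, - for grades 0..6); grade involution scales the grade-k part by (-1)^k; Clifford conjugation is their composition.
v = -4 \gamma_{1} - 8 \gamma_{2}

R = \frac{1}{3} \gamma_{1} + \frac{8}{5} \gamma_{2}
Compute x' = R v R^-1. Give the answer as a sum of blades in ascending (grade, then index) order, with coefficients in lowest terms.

~R = \frac{1}{3} \gamma_{1} + \frac{8}{5} \gamma_{2}, and R ~R = -\frac{601}{225}, so R^-1 = ~R / (-\frac{601}{225}).
R v = \frac{212}{15} + \frac{56}{15} \gamma_{12}
Answer: \frac{284}{601} \gamma_{1} - \frac{5368}{601} \gamma_{2}


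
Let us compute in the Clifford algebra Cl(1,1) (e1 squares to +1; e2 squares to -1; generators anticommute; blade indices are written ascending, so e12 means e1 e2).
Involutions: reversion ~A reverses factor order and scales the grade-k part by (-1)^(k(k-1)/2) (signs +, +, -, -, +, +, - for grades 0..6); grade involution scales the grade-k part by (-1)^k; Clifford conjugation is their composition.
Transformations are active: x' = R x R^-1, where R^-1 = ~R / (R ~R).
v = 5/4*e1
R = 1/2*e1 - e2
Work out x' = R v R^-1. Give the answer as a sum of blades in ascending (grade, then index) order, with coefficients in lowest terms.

~R = 1/2*e1 - e2, and R ~R = -3/4, so R^-1 = ~R / (-3/4).
R v = 5/8 + 5/4*e12
Answer: -25/12*e1 + 5/3*e2


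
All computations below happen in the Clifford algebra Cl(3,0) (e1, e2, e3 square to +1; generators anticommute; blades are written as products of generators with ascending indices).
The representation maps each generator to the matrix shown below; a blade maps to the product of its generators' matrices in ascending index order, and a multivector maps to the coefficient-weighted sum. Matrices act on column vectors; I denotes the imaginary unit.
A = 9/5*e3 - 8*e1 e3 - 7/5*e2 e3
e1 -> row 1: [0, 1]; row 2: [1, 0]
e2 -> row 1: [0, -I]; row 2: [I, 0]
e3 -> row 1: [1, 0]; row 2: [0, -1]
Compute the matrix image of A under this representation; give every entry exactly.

Bivector images (products of the table entries): rho(e1 e3) = rho(e1)rho(e3) = row 1: [0, -1]; row 2: [1, 0]; rho(e2 e3) = rho(e2)rho(e3) = row 1: [0, I]; row 2: [I, 0].
M = (9/5)*rho(e3) + (-8)*rho(e1 e3) + (-7/5)*rho(e2 e3), summed entrywise:
Answer: row 1: [9/5, 8 - 7*I/5]; row 2: [-8 - 7*I/5, -9/5]


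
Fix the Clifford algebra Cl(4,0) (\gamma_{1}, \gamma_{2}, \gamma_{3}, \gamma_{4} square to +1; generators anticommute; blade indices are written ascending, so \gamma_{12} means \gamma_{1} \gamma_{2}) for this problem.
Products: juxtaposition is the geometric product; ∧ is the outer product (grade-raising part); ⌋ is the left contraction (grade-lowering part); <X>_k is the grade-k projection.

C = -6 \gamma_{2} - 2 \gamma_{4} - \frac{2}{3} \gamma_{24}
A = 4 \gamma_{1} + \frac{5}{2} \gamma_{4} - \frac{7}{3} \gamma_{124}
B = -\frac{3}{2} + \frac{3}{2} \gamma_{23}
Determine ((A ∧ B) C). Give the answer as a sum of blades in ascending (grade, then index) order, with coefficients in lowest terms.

step 1: -6 \gamma_{1} - \frac{15}{4} \gamma_{4} + 6 \gamma_{123} + \frac{7}{2} \gamma_{124} + \frac{15}{4} \gamma_{234}
step 2: \frac{15}{2} + \frac{7}{3} \gamma_{1} - \frac{5}{2} \gamma_{2} - \frac{5}{2} \gamma_{3} + 29 \gamma_{12} + 36 \gamma_{13} + 33 \gamma_{14} - \frac{15}{2} \gamma_{23} - \frac{45}{2} \gamma_{24} - \frac{45}{2} \gamma_{34} + 4 \gamma_{124} + 4 \gamma_{134} - 12 \gamma_{1234}
Answer: \frac{15}{2} + \frac{7}{3} \gamma_{1} - \frac{5}{2} \gamma_{2} - \frac{5}{2} \gamma_{3} + 29 \gamma_{12} + 36 \gamma_{13} + 33 \gamma_{14} - \frac{15}{2} \gamma_{23} - \frac{45}{2} \gamma_{24} - \frac{45}{2} \gamma_{34} + 4 \gamma_{124} + 4 \gamma_{134} - 12 \gamma_{1234}


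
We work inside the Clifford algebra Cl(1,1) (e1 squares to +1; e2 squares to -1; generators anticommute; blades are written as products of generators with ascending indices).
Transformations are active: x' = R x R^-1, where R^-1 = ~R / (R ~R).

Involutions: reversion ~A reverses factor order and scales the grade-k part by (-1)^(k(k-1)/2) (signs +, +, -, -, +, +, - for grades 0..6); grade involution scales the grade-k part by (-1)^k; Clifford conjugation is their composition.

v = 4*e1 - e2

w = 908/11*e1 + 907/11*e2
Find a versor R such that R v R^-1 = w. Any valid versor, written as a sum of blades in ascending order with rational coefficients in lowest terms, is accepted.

Construction: equal norms (both 15) license R = v + w = 952/11*e1 + 896/11*e2 — nothing changes along that direction, while (v - w)/2 changes sign, so v maps onto w.
Answer: 952/11*e1 + 896/11*e2


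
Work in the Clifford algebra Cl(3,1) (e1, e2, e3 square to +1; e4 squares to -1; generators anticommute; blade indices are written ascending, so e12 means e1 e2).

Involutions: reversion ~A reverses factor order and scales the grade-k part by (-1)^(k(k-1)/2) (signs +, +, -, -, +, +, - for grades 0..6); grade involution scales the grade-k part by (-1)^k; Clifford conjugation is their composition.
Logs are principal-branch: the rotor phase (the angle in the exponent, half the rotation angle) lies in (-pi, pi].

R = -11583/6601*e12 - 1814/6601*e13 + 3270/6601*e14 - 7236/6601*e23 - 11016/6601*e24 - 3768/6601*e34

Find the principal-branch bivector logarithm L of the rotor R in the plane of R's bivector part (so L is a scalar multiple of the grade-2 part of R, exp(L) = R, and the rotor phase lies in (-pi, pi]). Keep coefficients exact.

The scalar part of R is 0, which pins the rotor phase on the principal branch; dividing the bivector part by the sine of that phase recovers the unit plane, and L is the phase times that plane.
Concretely: cos(phase) = 0 gives phase = ±pi/2, and since phase/sin(phase) is even the sign is immaterial: L = (phase/sin(phase)) * <R>_2 = (pi/2) * <R>_2.
Answer: -11583*pi/13202*e12 - 907*pi/6601*e13 + 1635*pi/6601*e14 - 3618*pi/6601*e23 - 5508*pi/6601*e24 - 1884*pi/6601*e34


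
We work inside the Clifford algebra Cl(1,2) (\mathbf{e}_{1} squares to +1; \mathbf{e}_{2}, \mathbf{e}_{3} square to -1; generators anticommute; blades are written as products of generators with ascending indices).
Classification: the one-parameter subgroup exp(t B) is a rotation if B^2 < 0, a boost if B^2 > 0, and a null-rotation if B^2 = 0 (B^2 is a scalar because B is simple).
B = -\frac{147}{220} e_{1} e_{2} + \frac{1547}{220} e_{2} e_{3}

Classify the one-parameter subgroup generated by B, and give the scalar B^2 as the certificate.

B^2 term by term: the squares give (-\frac{147}{220})^2*(e_{1} e_{2})^2 + (\frac{1547}{220})^2*(e_{2} e_{3})^2 = \frac{21609}{48400}*(+1) + \frac{2393209}{48400}*(-1) = -49 (each basis 2-blade squares to minus the product of its generators' squares); cross terms between blades sharing an index anticommute and cancel. So B^2 = -49.
Answer: rotation, certificate B^2 = -49. B^2 = -49 is basis-independent, so its sign is the whole story.


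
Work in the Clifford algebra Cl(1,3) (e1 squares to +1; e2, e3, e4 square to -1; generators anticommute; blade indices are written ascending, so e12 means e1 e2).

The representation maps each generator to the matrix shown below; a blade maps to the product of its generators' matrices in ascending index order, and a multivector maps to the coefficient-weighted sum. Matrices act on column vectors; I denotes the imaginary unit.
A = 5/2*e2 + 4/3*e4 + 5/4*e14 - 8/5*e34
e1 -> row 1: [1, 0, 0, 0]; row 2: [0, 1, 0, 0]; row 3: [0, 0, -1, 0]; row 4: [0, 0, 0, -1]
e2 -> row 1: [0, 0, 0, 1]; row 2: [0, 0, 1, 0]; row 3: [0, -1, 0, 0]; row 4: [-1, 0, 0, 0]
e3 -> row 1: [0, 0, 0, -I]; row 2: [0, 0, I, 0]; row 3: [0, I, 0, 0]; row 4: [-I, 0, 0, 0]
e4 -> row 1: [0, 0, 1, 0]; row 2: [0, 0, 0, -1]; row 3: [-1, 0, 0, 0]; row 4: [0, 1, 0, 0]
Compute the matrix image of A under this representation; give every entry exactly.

Bivector images (products of the table entries): rho(e14) = rho(e1)rho(e4) = row 1: [0, 0, 1, 0]; row 2: [0, 0, 0, -1]; row 3: [1, 0, 0, 0]; row 4: [0, -1, 0, 0]; rho(e34) = rho(e3)rho(e4) = row 1: [0, -I, 0, 0]; row 2: [-I, 0, 0, 0]; row 3: [0, 0, 0, -I]; row 4: [0, 0, -I, 0].
M = (5/2)*rho(e2) + (4/3)*rho(e4) + (5/4)*rho(e14) + (-8/5)*rho(e34), summed entrywise:
Answer: row 1: [0, 8*I/5, 31/12, 5/2]; row 2: [8*I/5, 0, 5/2, -31/12]; row 3: [-1/12, -5/2, 0, 8*I/5]; row 4: [-5/2, 1/12, 8*I/5, 0]


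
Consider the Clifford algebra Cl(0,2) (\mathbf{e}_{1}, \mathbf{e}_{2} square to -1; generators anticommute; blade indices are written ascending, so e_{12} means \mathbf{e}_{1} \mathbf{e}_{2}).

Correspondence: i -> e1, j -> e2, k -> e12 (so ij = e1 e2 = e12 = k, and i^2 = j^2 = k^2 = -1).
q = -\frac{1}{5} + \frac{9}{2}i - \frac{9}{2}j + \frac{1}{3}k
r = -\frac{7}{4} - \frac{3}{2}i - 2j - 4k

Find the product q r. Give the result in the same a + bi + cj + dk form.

In blades: q = -\frac{1}{5} + \frac{9}{2} e_{1} - \frac{9}{2} e_{2} + \frac{1}{3} e_{12}, r = -\frac{7}{4} - \frac{3}{2} e_{1} - 2 e_{2} - 4 e_{12}.
Distribute q over r term by term (generator squares from the signature, products reordered to ascending indices): (-\frac{1}{5})*r = \frac{7}{20} + \frac{3}{10} e_{1} + \frac{2}{5} e_{2} + \frac{4}{5} e_{12}; (\frac{9}{2} e_{1})*r = \frac{27}{4} - \frac{63}{8} e_{1} + 18 e_{2} - 9 e_{12}; (-\frac{9}{2} e_{2})*r = -9 + 18 e_{1} + \frac{63}{8} e_{2} - \frac{27}{4} e_{12}; (\frac{1}{3} e_{12})*r = \frac{4}{3} + \frac{2}{3} e_{1} - \frac{1}{2} e_{2} - \frac{7}{12} e_{12}.
Sum: -\frac{17}{30} + \frac{1331}{120} e_{1} + \frac{1031}{40} e_{2} - \frac{233}{15} e_{12}; translating back through the correspondence:
Answer: -\frac{17}{30} + \frac{1331}{120}i + \frac{1031}{40}j - \frac{233}{15}k


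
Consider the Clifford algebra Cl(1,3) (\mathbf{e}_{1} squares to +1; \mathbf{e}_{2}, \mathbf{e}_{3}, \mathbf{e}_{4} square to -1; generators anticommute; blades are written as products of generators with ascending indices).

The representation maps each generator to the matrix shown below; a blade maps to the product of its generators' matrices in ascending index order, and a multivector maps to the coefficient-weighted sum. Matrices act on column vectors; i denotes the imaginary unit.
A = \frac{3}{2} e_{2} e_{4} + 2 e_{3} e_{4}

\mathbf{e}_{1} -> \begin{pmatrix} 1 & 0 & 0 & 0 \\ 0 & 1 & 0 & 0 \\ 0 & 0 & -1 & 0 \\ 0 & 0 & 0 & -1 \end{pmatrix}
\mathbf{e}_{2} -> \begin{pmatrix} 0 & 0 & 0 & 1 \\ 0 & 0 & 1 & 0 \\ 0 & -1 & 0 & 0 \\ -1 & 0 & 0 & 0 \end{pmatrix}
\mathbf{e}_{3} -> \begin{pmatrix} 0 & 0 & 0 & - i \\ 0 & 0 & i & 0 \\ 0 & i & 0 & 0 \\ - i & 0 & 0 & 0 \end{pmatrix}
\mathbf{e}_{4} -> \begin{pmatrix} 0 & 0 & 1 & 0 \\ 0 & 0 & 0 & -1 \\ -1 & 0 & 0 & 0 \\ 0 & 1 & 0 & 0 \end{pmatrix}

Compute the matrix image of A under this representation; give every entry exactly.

Bivector images (products of the table entries): rho(e_{2} e_{4}) = rho(\mathbf{e}_{2})rho(\mathbf{e}_{4}) = \begin{pmatrix} 0 & 1 & 0 & 0 \\ -1 & 0 & 0 & 0 \\ 0 & 0 & 0 & 1 \\ 0 & 0 & -1 & 0 \end{pmatrix}; rho(e_{3} e_{4}) = rho(\mathbf{e}_{3})rho(\mathbf{e}_{4}) = \begin{pmatrix} 0 & - i & 0 & 0 \\ - i & 0 & 0 & 0 \\ 0 & 0 & 0 & - i \\ 0 & 0 & - i & 0 \end{pmatrix}.
M = (\frac{3}{2})*rho(e_{2} e_{4}) + (2)*rho(e_{3} e_{4}), summed entrywise:
Answer: \begin{pmatrix} 0 & \frac{3}{2} - 2 i & 0 & 0 \\ - \frac{3}{2} - 2 i & 0 & 0 & 0 \\ 0 & 0 & 0 & \frac{3}{2} - 2 i \\ 0 & 0 & - \frac{3}{2} - 2 i & 0 \end{pmatrix}


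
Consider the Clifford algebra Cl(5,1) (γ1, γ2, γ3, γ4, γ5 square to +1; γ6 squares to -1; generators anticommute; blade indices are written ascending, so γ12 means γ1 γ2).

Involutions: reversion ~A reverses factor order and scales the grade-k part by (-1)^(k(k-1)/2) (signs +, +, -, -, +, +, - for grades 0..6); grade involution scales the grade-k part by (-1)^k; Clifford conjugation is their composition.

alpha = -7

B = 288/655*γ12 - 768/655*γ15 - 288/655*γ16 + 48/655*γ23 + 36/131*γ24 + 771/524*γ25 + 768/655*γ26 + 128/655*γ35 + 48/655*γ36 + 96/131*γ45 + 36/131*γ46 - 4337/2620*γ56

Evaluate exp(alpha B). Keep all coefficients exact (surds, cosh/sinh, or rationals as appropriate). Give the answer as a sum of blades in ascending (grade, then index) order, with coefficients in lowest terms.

B^2 term by term: the squares give (288/655)^2*(γ12)^2 + (-768/655)^2*(γ15)^2 + (-288/655)^2*(γ16)^2 + (48/655)^2*(γ23)^2 + (36/131)^2*(γ24)^2 + (771/524)^2*(γ25)^2 + (768/655)^2*(γ26)^2 + (128/655)^2*(γ35)^2 + (48/655)^2*(γ36)^2 + (96/131)^2*(γ45)^2 + (36/131)^2*(γ46)^2 + (-4337/2620)^2*(γ56)^2 = 82944/429025*(-1) + 589824/429025*(-1) + 82944/429025*(+1) + 2304/429025*(-1) + 1296/17161*(-1) + 594441/274576*(-1) + 589824/429025*(+1) + 16384/429025*(-1) + 2304/429025*(+1) + 9216/17161*(-1) + 1296/17161*(+1) + 18809569/6864400*(+1) = 0 (each basis 2-blade squares to minus the product of its generators' squares); cross terms between blades sharing an index anticommute and cancel; the commuting (index-disjoint) pairs give grade-4 terms 2*c*c'*(blade product), which cancel blade by blade — γ1235: 73728/429025 - 73728/429025 = 0; γ1236: 27648/429025 - 27648/429025 = 0; γ1245: 55296/85805 - 55296/85805 = 0; γ1246: 20736/85805 - 20736/85805 = 0; γ1256: -624528/429025 + 1179648/429025 - 111024/85805 = 0; γ1356: 73728/429025 - 73728/429025 = 0; γ1456: 55296/85805 - 55296/85805 = 0; γ2345: 9216/85805 - 9216/85805 = 0; γ2346: 3456/85805 - 3456/85805 = 0; γ2356: -104088/429025 - 18504/85805 + 196608/429025 = 0; γ2456: -78066/85805 - 13878/17161 + 147456/85805 = 0; γ3456: -9216/85805 + 9216/85805 = 0 — confirming B is simple. So B^2 = 0.
B^2 = 0, so the series closes: exp(alpha B) = 1 + alpha B (parabolic case).
Answer: 1 - 2016/655*γ12 + 5376/655*γ15 + 2016/655*γ16 - 336/655*γ23 - 252/131*γ24 - 5397/524*γ25 - 5376/655*γ26 - 896/655*γ35 - 336/655*γ36 - 672/131*γ45 - 252/131*γ46 + 30359/2620*γ56
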